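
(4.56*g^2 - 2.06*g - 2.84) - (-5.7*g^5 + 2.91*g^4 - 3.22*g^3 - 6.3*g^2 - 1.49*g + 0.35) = 5.7*g^5 - 2.91*g^4 + 3.22*g^3 + 10.86*g^2 - 0.57*g - 3.19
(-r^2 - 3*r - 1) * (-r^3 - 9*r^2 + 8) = r^5 + 12*r^4 + 28*r^3 + r^2 - 24*r - 8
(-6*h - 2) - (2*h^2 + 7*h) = -2*h^2 - 13*h - 2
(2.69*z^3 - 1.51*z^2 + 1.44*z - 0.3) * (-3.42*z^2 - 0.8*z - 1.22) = -9.1998*z^5 + 3.0122*z^4 - 6.9986*z^3 + 1.7162*z^2 - 1.5168*z + 0.366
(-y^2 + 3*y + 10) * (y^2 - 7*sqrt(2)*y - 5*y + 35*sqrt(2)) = -y^4 + 8*y^3 + 7*sqrt(2)*y^3 - 56*sqrt(2)*y^2 - 5*y^2 - 50*y + 35*sqrt(2)*y + 350*sqrt(2)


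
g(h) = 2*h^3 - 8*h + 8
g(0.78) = 2.71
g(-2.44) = -1.53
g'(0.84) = -3.77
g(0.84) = 2.47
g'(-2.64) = 33.82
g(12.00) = 3368.00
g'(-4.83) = 131.97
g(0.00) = 8.00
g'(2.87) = 41.42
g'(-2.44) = 27.72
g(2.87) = 32.32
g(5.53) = 301.98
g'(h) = 6*h^2 - 8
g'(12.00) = 856.00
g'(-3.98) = 87.04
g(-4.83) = -178.72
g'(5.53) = 175.49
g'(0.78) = -4.35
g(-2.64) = -7.68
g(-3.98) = -86.25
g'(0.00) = -8.00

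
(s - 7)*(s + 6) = s^2 - s - 42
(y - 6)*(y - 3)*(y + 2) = y^3 - 7*y^2 + 36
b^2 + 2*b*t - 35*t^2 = (b - 5*t)*(b + 7*t)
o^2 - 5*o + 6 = (o - 3)*(o - 2)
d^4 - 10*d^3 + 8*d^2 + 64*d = d*(d - 8)*(d - 4)*(d + 2)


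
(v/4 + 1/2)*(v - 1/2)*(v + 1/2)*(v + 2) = v^4/4 + v^3 + 15*v^2/16 - v/4 - 1/4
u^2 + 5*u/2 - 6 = (u - 3/2)*(u + 4)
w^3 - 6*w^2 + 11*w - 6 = (w - 3)*(w - 2)*(w - 1)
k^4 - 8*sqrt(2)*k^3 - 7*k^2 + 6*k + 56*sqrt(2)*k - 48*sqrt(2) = (k - 2)*(k - 1)*(k + 3)*(k - 8*sqrt(2))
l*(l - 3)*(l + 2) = l^3 - l^2 - 6*l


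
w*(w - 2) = w^2 - 2*w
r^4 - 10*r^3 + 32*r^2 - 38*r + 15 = (r - 5)*(r - 3)*(r - 1)^2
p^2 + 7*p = p*(p + 7)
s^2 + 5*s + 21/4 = (s + 3/2)*(s + 7/2)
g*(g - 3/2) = g^2 - 3*g/2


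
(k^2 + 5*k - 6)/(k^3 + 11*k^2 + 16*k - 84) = (k - 1)/(k^2 + 5*k - 14)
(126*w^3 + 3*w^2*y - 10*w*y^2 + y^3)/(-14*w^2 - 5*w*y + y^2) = (-18*w^2 - 3*w*y + y^2)/(2*w + y)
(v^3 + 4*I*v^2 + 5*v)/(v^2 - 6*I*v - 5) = v*(v + 5*I)/(v - 5*I)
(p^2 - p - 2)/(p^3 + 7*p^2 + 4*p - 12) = (p^2 - p - 2)/(p^3 + 7*p^2 + 4*p - 12)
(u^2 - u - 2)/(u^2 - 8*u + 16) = (u^2 - u - 2)/(u^2 - 8*u + 16)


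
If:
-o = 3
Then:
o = -3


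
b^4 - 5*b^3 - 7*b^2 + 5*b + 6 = (b - 6)*(b - 1)*(b + 1)^2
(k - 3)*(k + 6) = k^2 + 3*k - 18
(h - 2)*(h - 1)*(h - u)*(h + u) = h^4 - 3*h^3 - h^2*u^2 + 2*h^2 + 3*h*u^2 - 2*u^2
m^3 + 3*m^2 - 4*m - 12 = (m - 2)*(m + 2)*(m + 3)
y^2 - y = y*(y - 1)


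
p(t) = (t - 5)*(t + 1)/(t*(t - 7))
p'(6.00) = -2.31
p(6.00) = -1.17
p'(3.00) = -0.22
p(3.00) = 0.67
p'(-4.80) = -0.05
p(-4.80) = 0.66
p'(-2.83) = -0.11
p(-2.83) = 0.52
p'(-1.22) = -0.51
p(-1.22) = 0.14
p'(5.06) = -0.64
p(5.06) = -0.04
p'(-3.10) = -0.10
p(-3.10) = 0.54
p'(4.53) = -0.41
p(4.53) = 0.23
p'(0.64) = -1.80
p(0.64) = 1.76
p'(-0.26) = -10.61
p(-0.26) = -2.06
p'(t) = (t - 5)/(t*(t - 7)) + (t + 1)/(t*(t - 7)) - (t - 5)*(t + 1)/(t*(t - 7)^2) - (t - 5)*(t + 1)/(t^2*(t - 7)) = (-3*t^2 + 10*t - 35)/(t^2*(t^2 - 14*t + 49))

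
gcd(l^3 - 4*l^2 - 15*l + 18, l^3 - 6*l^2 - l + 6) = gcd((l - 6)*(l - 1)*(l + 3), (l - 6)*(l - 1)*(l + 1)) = l^2 - 7*l + 6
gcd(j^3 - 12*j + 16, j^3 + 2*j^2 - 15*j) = 1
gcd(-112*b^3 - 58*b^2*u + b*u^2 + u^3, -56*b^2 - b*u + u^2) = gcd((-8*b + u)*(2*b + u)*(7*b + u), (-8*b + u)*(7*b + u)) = -56*b^2 - b*u + u^2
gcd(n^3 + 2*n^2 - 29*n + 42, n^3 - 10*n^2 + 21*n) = n - 3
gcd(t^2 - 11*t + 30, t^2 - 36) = t - 6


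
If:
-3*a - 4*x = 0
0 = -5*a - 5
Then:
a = -1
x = 3/4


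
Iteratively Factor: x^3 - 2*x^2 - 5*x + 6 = (x + 2)*(x^2 - 4*x + 3) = (x - 3)*(x + 2)*(x - 1)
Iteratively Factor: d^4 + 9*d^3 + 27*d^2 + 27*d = (d)*(d^3 + 9*d^2 + 27*d + 27) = d*(d + 3)*(d^2 + 6*d + 9) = d*(d + 3)^2*(d + 3)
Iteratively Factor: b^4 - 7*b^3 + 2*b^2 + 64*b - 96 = (b + 3)*(b^3 - 10*b^2 + 32*b - 32) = (b - 4)*(b + 3)*(b^2 - 6*b + 8) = (b - 4)*(b - 2)*(b + 3)*(b - 4)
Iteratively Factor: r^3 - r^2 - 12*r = (r + 3)*(r^2 - 4*r) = (r - 4)*(r + 3)*(r)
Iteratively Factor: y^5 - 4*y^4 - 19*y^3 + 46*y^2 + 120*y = (y - 5)*(y^4 + y^3 - 14*y^2 - 24*y) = y*(y - 5)*(y^3 + y^2 - 14*y - 24) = y*(y - 5)*(y + 3)*(y^2 - 2*y - 8) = y*(y - 5)*(y + 2)*(y + 3)*(y - 4)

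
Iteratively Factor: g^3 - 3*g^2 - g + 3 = (g - 3)*(g^2 - 1) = (g - 3)*(g - 1)*(g + 1)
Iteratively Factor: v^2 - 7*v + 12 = (v - 3)*(v - 4)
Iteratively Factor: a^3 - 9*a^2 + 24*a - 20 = (a - 2)*(a^2 - 7*a + 10) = (a - 5)*(a - 2)*(a - 2)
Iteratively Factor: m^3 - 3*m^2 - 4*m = (m - 4)*(m^2 + m) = m*(m - 4)*(m + 1)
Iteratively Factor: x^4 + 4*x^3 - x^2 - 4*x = (x + 1)*(x^3 + 3*x^2 - 4*x) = x*(x + 1)*(x^2 + 3*x - 4) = x*(x - 1)*(x + 1)*(x + 4)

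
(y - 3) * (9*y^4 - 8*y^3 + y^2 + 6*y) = 9*y^5 - 35*y^4 + 25*y^3 + 3*y^2 - 18*y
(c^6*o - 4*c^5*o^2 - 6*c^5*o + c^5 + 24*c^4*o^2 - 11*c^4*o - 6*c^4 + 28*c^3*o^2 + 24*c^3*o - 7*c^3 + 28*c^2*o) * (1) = c^6*o - 4*c^5*o^2 - 6*c^5*o + c^5 + 24*c^4*o^2 - 11*c^4*o - 6*c^4 + 28*c^3*o^2 + 24*c^3*o - 7*c^3 + 28*c^2*o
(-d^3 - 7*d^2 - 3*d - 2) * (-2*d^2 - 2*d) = 2*d^5 + 16*d^4 + 20*d^3 + 10*d^2 + 4*d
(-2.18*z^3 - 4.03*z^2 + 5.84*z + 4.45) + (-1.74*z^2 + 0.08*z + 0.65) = -2.18*z^3 - 5.77*z^2 + 5.92*z + 5.1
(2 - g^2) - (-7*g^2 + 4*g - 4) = 6*g^2 - 4*g + 6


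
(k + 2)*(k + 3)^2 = k^3 + 8*k^2 + 21*k + 18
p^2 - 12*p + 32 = (p - 8)*(p - 4)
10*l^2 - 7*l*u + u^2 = (-5*l + u)*(-2*l + u)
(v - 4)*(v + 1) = v^2 - 3*v - 4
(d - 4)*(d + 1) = d^2 - 3*d - 4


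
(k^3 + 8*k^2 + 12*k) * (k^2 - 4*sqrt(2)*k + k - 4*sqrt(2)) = k^5 - 4*sqrt(2)*k^4 + 9*k^4 - 36*sqrt(2)*k^3 + 20*k^3 - 80*sqrt(2)*k^2 + 12*k^2 - 48*sqrt(2)*k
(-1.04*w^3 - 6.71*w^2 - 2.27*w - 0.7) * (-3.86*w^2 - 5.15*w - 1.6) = 4.0144*w^5 + 31.2566*w^4 + 44.9827*w^3 + 25.1285*w^2 + 7.237*w + 1.12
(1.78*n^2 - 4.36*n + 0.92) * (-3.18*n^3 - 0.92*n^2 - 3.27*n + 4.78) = -5.6604*n^5 + 12.2272*n^4 - 4.735*n^3 + 21.9192*n^2 - 23.8492*n + 4.3976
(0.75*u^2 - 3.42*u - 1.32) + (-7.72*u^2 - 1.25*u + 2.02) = -6.97*u^2 - 4.67*u + 0.7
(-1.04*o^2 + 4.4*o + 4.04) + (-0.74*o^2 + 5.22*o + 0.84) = -1.78*o^2 + 9.62*o + 4.88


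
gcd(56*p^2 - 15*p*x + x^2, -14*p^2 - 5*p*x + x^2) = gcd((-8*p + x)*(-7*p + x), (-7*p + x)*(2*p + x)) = -7*p + x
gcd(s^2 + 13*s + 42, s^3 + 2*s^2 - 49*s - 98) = s + 7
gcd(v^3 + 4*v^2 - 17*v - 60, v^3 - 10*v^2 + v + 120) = v + 3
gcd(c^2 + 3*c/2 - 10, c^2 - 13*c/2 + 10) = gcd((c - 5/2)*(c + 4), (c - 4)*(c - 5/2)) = c - 5/2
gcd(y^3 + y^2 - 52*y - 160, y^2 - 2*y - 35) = y + 5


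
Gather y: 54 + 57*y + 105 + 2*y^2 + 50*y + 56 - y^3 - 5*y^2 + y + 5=-y^3 - 3*y^2 + 108*y + 220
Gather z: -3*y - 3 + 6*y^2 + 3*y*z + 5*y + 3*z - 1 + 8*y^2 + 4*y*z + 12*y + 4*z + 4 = 14*y^2 + 14*y + z*(7*y + 7)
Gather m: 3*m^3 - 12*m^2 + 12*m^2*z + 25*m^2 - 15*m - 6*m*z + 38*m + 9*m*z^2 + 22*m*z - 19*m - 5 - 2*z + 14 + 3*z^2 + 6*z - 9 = 3*m^3 + m^2*(12*z + 13) + m*(9*z^2 + 16*z + 4) + 3*z^2 + 4*z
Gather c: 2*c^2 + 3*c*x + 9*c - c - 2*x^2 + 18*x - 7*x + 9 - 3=2*c^2 + c*(3*x + 8) - 2*x^2 + 11*x + 6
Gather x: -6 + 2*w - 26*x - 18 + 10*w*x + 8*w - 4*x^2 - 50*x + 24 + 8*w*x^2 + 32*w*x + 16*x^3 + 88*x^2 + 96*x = 10*w + 16*x^3 + x^2*(8*w + 84) + x*(42*w + 20)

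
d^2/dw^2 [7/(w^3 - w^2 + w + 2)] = 14*((1 - 3*w)*(w^3 - w^2 + w + 2) + (3*w^2 - 2*w + 1)^2)/(w^3 - w^2 + w + 2)^3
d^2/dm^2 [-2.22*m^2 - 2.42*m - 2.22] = -4.44000000000000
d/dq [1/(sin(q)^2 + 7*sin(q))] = -(2*sin(q) + 7)*cos(q)/((sin(q) + 7)^2*sin(q)^2)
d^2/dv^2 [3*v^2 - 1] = 6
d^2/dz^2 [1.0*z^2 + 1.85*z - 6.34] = 2.00000000000000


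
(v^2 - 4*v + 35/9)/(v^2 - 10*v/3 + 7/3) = (v - 5/3)/(v - 1)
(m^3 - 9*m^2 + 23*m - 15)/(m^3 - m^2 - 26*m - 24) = (-m^3 + 9*m^2 - 23*m + 15)/(-m^3 + m^2 + 26*m + 24)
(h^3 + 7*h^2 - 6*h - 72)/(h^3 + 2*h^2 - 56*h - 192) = (h - 3)/(h - 8)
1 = 1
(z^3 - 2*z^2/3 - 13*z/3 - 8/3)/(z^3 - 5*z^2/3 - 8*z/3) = (z + 1)/z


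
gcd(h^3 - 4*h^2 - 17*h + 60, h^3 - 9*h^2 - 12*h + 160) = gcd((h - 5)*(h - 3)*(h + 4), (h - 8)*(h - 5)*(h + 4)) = h^2 - h - 20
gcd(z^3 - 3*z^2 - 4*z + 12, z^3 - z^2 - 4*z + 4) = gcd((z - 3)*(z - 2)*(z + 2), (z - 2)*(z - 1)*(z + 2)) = z^2 - 4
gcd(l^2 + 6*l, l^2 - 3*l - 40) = 1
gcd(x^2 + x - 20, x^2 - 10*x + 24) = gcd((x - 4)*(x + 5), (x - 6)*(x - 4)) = x - 4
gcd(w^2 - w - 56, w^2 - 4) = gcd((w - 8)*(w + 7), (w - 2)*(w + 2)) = 1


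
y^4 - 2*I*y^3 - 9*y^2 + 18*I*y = y*(y - 3)*(y + 3)*(y - 2*I)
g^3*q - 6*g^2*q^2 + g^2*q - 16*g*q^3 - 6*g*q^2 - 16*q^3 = (g - 8*q)*(g + 2*q)*(g*q + q)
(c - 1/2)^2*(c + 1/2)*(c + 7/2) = c^4 + 3*c^3 - 2*c^2 - 3*c/4 + 7/16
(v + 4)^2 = v^2 + 8*v + 16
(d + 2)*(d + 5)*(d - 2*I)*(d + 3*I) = d^4 + 7*d^3 + I*d^3 + 16*d^2 + 7*I*d^2 + 42*d + 10*I*d + 60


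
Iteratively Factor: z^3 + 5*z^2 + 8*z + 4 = (z + 2)*(z^2 + 3*z + 2) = (z + 2)^2*(z + 1)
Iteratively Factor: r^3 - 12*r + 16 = (r + 4)*(r^2 - 4*r + 4) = (r - 2)*(r + 4)*(r - 2)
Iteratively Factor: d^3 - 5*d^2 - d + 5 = (d - 5)*(d^2 - 1) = (d - 5)*(d - 1)*(d + 1)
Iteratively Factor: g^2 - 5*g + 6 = (g - 2)*(g - 3)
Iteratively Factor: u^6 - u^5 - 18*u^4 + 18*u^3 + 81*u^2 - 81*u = (u + 3)*(u^5 - 4*u^4 - 6*u^3 + 36*u^2 - 27*u) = (u + 3)^2*(u^4 - 7*u^3 + 15*u^2 - 9*u) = (u - 3)*(u + 3)^2*(u^3 - 4*u^2 + 3*u) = (u - 3)*(u - 1)*(u + 3)^2*(u^2 - 3*u) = u*(u - 3)*(u - 1)*(u + 3)^2*(u - 3)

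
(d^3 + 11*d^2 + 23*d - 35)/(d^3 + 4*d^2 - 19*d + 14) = (d + 5)/(d - 2)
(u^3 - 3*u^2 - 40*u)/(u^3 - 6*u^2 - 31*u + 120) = u/(u - 3)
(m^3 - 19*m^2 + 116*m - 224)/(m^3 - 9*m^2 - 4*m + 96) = (m - 7)/(m + 3)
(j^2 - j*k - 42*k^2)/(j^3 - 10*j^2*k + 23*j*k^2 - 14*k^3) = (j + 6*k)/(j^2 - 3*j*k + 2*k^2)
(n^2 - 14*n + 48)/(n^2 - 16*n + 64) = (n - 6)/(n - 8)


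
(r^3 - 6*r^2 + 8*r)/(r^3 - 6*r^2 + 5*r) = (r^2 - 6*r + 8)/(r^2 - 6*r + 5)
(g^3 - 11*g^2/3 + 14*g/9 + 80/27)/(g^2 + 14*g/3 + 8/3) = (9*g^2 - 39*g + 40)/(9*(g + 4))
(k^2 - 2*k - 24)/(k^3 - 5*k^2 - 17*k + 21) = (k^2 - 2*k - 24)/(k^3 - 5*k^2 - 17*k + 21)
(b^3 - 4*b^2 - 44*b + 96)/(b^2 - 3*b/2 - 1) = 2*(b^2 - 2*b - 48)/(2*b + 1)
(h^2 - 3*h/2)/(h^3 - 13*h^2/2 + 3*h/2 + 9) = h/(h^2 - 5*h - 6)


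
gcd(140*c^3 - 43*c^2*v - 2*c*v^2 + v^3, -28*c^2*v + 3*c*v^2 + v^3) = -28*c^2 + 3*c*v + v^2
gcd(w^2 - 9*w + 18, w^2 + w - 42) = w - 6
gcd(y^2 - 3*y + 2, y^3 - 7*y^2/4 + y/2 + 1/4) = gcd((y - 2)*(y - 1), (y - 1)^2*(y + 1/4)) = y - 1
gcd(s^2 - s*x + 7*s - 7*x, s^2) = 1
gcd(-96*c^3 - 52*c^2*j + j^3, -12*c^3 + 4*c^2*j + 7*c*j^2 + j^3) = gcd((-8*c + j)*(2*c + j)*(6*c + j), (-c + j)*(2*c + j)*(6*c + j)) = 12*c^2 + 8*c*j + j^2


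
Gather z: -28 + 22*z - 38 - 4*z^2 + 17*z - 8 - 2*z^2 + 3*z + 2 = -6*z^2 + 42*z - 72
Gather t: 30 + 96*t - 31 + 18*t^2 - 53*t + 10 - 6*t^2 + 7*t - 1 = 12*t^2 + 50*t + 8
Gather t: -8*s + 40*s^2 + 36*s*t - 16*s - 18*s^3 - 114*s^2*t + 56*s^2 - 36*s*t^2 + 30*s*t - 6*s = -18*s^3 + 96*s^2 - 36*s*t^2 - 30*s + t*(-114*s^2 + 66*s)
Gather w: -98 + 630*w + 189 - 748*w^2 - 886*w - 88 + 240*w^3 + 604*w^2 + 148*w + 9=240*w^3 - 144*w^2 - 108*w + 12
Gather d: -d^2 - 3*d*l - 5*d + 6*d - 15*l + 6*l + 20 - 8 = -d^2 + d*(1 - 3*l) - 9*l + 12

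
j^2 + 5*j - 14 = (j - 2)*(j + 7)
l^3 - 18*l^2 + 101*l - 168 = (l - 8)*(l - 7)*(l - 3)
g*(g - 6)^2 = g^3 - 12*g^2 + 36*g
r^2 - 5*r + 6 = (r - 3)*(r - 2)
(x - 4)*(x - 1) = x^2 - 5*x + 4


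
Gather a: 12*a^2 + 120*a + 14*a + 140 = 12*a^2 + 134*a + 140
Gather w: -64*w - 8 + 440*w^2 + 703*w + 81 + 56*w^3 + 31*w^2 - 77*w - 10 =56*w^3 + 471*w^2 + 562*w + 63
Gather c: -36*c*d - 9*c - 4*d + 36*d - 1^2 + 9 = c*(-36*d - 9) + 32*d + 8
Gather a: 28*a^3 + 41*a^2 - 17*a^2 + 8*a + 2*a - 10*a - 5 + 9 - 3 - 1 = 28*a^3 + 24*a^2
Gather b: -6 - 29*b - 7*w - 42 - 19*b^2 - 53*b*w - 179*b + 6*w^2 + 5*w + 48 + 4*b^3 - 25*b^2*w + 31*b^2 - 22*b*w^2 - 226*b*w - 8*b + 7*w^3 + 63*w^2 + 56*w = 4*b^3 + b^2*(12 - 25*w) + b*(-22*w^2 - 279*w - 216) + 7*w^3 + 69*w^2 + 54*w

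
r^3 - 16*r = r*(r - 4)*(r + 4)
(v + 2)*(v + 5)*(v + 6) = v^3 + 13*v^2 + 52*v + 60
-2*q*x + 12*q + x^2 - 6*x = (-2*q + x)*(x - 6)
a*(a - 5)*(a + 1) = a^3 - 4*a^2 - 5*a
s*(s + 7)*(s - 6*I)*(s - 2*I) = s^4 + 7*s^3 - 8*I*s^3 - 12*s^2 - 56*I*s^2 - 84*s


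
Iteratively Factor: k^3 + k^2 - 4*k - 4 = (k + 2)*(k^2 - k - 2) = (k - 2)*(k + 2)*(k + 1)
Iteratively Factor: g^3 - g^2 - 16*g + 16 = (g + 4)*(g^2 - 5*g + 4) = (g - 1)*(g + 4)*(g - 4)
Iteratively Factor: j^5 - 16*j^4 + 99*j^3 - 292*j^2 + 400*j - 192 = (j - 4)*(j^4 - 12*j^3 + 51*j^2 - 88*j + 48) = (j - 4)*(j - 3)*(j^3 - 9*j^2 + 24*j - 16) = (j - 4)^2*(j - 3)*(j^2 - 5*j + 4) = (j - 4)^3*(j - 3)*(j - 1)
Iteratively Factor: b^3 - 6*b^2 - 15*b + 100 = (b - 5)*(b^2 - b - 20) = (b - 5)^2*(b + 4)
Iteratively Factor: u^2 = (u)*(u)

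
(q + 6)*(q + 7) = q^2 + 13*q + 42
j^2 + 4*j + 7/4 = (j + 1/2)*(j + 7/2)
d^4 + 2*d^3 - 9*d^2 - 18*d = d*(d - 3)*(d + 2)*(d + 3)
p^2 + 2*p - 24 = (p - 4)*(p + 6)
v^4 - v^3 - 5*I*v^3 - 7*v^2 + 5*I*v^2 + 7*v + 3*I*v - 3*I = (v - 1)*(v - 3*I)*(v - I)^2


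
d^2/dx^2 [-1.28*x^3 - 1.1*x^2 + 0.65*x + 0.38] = -7.68*x - 2.2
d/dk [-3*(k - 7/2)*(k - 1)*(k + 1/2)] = -9*k^2 + 24*k - 15/4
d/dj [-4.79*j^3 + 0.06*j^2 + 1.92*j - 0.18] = -14.37*j^2 + 0.12*j + 1.92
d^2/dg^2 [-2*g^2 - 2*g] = -4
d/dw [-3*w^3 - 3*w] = -9*w^2 - 3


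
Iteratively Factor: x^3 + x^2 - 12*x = (x)*(x^2 + x - 12) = x*(x - 3)*(x + 4)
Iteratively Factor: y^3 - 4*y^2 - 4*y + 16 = (y - 2)*(y^2 - 2*y - 8) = (y - 2)*(y + 2)*(y - 4)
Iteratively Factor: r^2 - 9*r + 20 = (r - 4)*(r - 5)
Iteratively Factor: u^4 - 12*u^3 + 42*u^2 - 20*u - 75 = (u - 5)*(u^3 - 7*u^2 + 7*u + 15) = (u - 5)*(u - 3)*(u^2 - 4*u - 5) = (u - 5)*(u - 3)*(u + 1)*(u - 5)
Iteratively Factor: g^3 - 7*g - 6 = (g + 1)*(g^2 - g - 6) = (g - 3)*(g + 1)*(g + 2)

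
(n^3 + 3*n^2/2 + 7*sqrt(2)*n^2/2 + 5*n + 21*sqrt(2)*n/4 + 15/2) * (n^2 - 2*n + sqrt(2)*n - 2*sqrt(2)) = n^5 - n^4/2 + 9*sqrt(2)*n^4/2 - 9*sqrt(2)*n^3/4 + 9*n^3 - 17*sqrt(2)*n^2/2 - 6*n^2 - 36*n - 5*sqrt(2)*n/2 - 15*sqrt(2)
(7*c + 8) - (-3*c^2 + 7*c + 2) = 3*c^2 + 6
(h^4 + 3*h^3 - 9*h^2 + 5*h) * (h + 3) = h^5 + 6*h^4 - 22*h^2 + 15*h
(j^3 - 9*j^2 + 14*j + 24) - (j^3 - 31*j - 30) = -9*j^2 + 45*j + 54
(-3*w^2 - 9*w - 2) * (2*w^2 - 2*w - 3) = -6*w^4 - 12*w^3 + 23*w^2 + 31*w + 6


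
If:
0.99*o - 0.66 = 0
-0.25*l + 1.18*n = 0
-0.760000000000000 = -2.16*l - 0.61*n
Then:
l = 0.33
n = 0.07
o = 0.67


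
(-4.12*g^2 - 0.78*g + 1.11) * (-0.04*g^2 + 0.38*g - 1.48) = 0.1648*g^4 - 1.5344*g^3 + 5.7568*g^2 + 1.5762*g - 1.6428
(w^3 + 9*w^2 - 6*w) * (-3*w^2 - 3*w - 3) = -3*w^5 - 30*w^4 - 12*w^3 - 9*w^2 + 18*w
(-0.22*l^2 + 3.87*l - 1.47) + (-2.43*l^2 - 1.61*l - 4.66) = -2.65*l^2 + 2.26*l - 6.13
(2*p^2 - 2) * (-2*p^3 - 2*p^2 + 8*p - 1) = -4*p^5 - 4*p^4 + 20*p^3 + 2*p^2 - 16*p + 2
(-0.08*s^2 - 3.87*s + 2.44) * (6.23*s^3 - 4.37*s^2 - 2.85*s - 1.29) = -0.4984*s^5 - 23.7605*s^4 + 32.3411*s^3 + 0.4699*s^2 - 1.9617*s - 3.1476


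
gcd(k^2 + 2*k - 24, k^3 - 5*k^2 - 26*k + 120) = k - 4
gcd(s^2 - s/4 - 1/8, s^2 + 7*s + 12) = 1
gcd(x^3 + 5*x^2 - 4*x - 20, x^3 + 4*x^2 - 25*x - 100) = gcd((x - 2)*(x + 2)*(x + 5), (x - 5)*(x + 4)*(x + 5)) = x + 5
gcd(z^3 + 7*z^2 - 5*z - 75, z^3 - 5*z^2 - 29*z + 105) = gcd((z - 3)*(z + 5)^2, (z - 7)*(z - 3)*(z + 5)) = z^2 + 2*z - 15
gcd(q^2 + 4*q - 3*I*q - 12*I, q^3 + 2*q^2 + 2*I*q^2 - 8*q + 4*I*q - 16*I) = q + 4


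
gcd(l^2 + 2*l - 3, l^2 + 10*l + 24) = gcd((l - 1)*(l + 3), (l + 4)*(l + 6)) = 1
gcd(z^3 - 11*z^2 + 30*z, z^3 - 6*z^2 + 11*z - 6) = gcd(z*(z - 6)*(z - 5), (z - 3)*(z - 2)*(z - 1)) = 1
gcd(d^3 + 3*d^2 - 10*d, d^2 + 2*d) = d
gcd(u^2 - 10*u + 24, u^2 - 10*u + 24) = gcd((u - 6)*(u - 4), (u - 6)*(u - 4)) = u^2 - 10*u + 24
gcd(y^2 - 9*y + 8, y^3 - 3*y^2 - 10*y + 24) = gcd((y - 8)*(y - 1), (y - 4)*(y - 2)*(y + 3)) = 1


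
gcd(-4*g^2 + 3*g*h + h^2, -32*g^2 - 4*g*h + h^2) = 4*g + h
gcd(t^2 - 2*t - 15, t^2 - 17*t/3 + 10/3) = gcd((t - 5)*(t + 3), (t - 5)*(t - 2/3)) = t - 5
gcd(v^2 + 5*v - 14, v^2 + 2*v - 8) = v - 2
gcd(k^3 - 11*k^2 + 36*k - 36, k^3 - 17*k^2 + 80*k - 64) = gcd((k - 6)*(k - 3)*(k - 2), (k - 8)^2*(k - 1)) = 1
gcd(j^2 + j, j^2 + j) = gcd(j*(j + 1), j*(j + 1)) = j^2 + j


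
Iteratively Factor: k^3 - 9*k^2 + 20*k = (k - 5)*(k^2 - 4*k) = (k - 5)*(k - 4)*(k)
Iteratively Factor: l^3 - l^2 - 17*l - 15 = (l - 5)*(l^2 + 4*l + 3) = (l - 5)*(l + 3)*(l + 1)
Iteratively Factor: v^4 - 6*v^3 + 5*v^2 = (v)*(v^3 - 6*v^2 + 5*v) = v*(v - 5)*(v^2 - v) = v^2*(v - 5)*(v - 1)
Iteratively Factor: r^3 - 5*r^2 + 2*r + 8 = (r - 2)*(r^2 - 3*r - 4) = (r - 2)*(r + 1)*(r - 4)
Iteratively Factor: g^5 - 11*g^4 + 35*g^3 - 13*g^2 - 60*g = (g - 5)*(g^4 - 6*g^3 + 5*g^2 + 12*g) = (g - 5)*(g + 1)*(g^3 - 7*g^2 + 12*g) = (g - 5)*(g - 3)*(g + 1)*(g^2 - 4*g) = (g - 5)*(g - 4)*(g - 3)*(g + 1)*(g)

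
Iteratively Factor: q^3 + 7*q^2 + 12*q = (q)*(q^2 + 7*q + 12) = q*(q + 4)*(q + 3)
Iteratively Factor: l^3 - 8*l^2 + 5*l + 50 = (l - 5)*(l^2 - 3*l - 10) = (l - 5)^2*(l + 2)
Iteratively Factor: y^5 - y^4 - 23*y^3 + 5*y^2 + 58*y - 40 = (y - 1)*(y^4 - 23*y^2 - 18*y + 40) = (y - 1)*(y + 4)*(y^3 - 4*y^2 - 7*y + 10) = (y - 1)*(y + 2)*(y + 4)*(y^2 - 6*y + 5) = (y - 5)*(y - 1)*(y + 2)*(y + 4)*(y - 1)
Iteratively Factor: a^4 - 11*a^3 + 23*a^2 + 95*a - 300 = (a + 3)*(a^3 - 14*a^2 + 65*a - 100) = (a - 5)*(a + 3)*(a^2 - 9*a + 20) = (a - 5)*(a - 4)*(a + 3)*(a - 5)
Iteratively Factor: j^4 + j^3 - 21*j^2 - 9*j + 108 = (j - 3)*(j^3 + 4*j^2 - 9*j - 36) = (j - 3)*(j + 4)*(j^2 - 9) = (j - 3)^2*(j + 4)*(j + 3)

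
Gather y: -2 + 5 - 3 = 0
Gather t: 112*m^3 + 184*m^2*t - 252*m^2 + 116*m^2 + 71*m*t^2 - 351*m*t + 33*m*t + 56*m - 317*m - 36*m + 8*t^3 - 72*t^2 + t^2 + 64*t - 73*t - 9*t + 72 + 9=112*m^3 - 136*m^2 - 297*m + 8*t^3 + t^2*(71*m - 71) + t*(184*m^2 - 318*m - 18) + 81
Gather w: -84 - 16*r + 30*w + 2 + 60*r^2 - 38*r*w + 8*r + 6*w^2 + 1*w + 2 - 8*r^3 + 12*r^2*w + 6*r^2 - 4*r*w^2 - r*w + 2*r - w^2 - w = -8*r^3 + 66*r^2 - 6*r + w^2*(5 - 4*r) + w*(12*r^2 - 39*r + 30) - 80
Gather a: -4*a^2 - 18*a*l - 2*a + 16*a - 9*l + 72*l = -4*a^2 + a*(14 - 18*l) + 63*l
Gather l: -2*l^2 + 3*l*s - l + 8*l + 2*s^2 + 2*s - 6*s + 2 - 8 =-2*l^2 + l*(3*s + 7) + 2*s^2 - 4*s - 6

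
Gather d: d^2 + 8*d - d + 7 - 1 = d^2 + 7*d + 6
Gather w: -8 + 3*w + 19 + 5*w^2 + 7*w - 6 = 5*w^2 + 10*w + 5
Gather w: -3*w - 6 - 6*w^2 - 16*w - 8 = -6*w^2 - 19*w - 14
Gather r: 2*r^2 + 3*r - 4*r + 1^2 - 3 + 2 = 2*r^2 - r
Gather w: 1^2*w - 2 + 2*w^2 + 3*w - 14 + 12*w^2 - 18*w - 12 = 14*w^2 - 14*w - 28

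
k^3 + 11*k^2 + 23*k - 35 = (k - 1)*(k + 5)*(k + 7)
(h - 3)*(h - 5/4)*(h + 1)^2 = h^4 - 9*h^3/4 - 15*h^2/4 + 13*h/4 + 15/4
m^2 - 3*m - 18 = (m - 6)*(m + 3)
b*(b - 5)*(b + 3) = b^3 - 2*b^2 - 15*b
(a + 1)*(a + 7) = a^2 + 8*a + 7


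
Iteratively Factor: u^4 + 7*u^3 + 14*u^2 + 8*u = (u + 2)*(u^3 + 5*u^2 + 4*u) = u*(u + 2)*(u^2 + 5*u + 4) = u*(u + 2)*(u + 4)*(u + 1)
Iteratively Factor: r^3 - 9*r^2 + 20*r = (r - 4)*(r^2 - 5*r) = r*(r - 4)*(r - 5)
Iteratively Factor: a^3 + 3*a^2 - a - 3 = (a + 3)*(a^2 - 1) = (a - 1)*(a + 3)*(a + 1)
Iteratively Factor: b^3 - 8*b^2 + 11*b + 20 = (b - 5)*(b^2 - 3*b - 4) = (b - 5)*(b + 1)*(b - 4)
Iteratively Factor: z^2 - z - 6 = (z - 3)*(z + 2)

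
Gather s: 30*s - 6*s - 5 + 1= 24*s - 4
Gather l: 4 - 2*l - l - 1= 3 - 3*l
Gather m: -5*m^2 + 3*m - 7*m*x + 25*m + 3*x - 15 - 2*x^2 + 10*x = -5*m^2 + m*(28 - 7*x) - 2*x^2 + 13*x - 15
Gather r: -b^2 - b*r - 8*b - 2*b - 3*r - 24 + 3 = -b^2 - 10*b + r*(-b - 3) - 21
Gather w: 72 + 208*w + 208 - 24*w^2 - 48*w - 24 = -24*w^2 + 160*w + 256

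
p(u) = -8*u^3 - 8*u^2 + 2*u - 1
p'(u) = -24*u^2 - 16*u + 2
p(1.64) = -54.52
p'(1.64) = -88.79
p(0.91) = -11.83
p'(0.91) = -32.43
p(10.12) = -9091.55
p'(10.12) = -2617.87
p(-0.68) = -3.54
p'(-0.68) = 1.78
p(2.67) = -204.96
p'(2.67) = -211.81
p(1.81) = -71.03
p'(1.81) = -105.59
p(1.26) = -27.18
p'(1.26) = -56.26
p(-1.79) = 15.67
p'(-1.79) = -46.26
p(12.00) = -14953.00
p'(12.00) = -3646.00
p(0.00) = -1.00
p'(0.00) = 2.00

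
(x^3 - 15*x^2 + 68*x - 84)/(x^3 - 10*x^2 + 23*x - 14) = (x - 6)/(x - 1)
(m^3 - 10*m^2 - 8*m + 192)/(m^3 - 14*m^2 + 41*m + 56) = (m^2 - 2*m - 24)/(m^2 - 6*m - 7)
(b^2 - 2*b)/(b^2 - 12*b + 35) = b*(b - 2)/(b^2 - 12*b + 35)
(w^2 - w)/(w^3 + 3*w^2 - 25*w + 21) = w/(w^2 + 4*w - 21)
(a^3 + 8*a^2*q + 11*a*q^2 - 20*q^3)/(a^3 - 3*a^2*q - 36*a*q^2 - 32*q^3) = (-a^2 - 4*a*q + 5*q^2)/(-a^2 + 7*a*q + 8*q^2)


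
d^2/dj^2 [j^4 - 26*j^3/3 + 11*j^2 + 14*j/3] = 12*j^2 - 52*j + 22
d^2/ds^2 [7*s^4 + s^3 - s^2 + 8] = 84*s^2 + 6*s - 2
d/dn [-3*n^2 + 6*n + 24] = 6 - 6*n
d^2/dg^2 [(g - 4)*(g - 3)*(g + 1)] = 6*g - 12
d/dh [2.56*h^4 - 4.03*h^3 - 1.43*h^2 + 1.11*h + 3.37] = 10.24*h^3 - 12.09*h^2 - 2.86*h + 1.11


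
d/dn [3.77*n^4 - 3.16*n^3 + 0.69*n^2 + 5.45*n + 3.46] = 15.08*n^3 - 9.48*n^2 + 1.38*n + 5.45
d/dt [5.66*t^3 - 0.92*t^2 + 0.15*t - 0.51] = 16.98*t^2 - 1.84*t + 0.15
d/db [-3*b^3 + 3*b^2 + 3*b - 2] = -9*b^2 + 6*b + 3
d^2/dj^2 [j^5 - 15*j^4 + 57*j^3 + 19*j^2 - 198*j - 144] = 20*j^3 - 180*j^2 + 342*j + 38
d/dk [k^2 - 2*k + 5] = 2*k - 2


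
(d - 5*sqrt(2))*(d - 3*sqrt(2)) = d^2 - 8*sqrt(2)*d + 30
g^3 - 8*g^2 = g^2*(g - 8)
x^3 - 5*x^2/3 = x^2*(x - 5/3)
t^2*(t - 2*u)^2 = t^4 - 4*t^3*u + 4*t^2*u^2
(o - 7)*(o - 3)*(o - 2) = o^3 - 12*o^2 + 41*o - 42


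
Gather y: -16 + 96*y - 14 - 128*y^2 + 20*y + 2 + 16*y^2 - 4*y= -112*y^2 + 112*y - 28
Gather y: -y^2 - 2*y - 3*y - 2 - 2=-y^2 - 5*y - 4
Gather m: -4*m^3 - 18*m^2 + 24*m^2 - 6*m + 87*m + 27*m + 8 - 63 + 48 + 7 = -4*m^3 + 6*m^2 + 108*m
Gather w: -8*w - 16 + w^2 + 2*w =w^2 - 6*w - 16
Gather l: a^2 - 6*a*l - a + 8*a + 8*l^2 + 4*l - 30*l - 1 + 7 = a^2 + 7*a + 8*l^2 + l*(-6*a - 26) + 6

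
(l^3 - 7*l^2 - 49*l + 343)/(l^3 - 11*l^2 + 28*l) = (l^2 - 49)/(l*(l - 4))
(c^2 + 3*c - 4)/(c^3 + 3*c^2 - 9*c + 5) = (c + 4)/(c^2 + 4*c - 5)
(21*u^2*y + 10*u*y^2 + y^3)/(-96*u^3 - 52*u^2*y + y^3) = y*(21*u^2 + 10*u*y + y^2)/(-96*u^3 - 52*u^2*y + y^3)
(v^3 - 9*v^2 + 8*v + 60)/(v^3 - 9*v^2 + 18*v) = (v^2 - 3*v - 10)/(v*(v - 3))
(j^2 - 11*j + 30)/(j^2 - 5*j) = (j - 6)/j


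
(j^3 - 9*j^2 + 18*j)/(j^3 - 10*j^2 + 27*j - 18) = j/(j - 1)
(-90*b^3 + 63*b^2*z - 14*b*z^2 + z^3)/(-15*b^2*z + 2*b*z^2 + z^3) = (30*b^2 - 11*b*z + z^2)/(z*(5*b + z))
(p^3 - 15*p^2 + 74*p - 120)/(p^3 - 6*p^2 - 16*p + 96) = (p - 5)/(p + 4)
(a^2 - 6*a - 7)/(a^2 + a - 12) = (a^2 - 6*a - 7)/(a^2 + a - 12)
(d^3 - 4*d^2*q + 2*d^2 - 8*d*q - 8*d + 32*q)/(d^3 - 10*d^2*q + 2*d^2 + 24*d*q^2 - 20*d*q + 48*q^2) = (-d^2 - 2*d + 8)/(-d^2 + 6*d*q - 2*d + 12*q)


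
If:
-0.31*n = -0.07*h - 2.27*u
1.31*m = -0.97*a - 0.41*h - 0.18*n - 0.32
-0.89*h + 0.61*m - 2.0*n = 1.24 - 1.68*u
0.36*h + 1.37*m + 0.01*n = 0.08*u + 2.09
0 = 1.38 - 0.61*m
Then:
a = -2.50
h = -2.78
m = 2.26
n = 1.56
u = 0.30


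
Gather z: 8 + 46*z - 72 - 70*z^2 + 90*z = -70*z^2 + 136*z - 64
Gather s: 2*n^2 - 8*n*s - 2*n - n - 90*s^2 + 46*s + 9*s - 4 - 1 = 2*n^2 - 3*n - 90*s^2 + s*(55 - 8*n) - 5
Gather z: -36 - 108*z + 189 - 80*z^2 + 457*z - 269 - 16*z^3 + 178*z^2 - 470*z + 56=-16*z^3 + 98*z^2 - 121*z - 60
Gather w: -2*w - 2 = -2*w - 2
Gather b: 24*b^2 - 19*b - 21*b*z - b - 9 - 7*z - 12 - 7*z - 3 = 24*b^2 + b*(-21*z - 20) - 14*z - 24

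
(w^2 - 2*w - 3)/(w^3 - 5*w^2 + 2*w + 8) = (w - 3)/(w^2 - 6*w + 8)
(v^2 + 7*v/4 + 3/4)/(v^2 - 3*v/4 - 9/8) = 2*(v + 1)/(2*v - 3)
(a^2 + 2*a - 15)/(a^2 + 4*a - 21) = (a + 5)/(a + 7)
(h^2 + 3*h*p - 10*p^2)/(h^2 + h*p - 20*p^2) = (-h + 2*p)/(-h + 4*p)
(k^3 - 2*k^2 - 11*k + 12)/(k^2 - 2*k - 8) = (k^2 + 2*k - 3)/(k + 2)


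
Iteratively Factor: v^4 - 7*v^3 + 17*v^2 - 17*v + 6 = (v - 2)*(v^3 - 5*v^2 + 7*v - 3) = (v - 2)*(v - 1)*(v^2 - 4*v + 3) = (v - 2)*(v - 1)^2*(v - 3)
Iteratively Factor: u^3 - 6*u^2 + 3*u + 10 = (u + 1)*(u^2 - 7*u + 10) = (u - 2)*(u + 1)*(u - 5)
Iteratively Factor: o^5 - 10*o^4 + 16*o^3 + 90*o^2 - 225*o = (o + 3)*(o^4 - 13*o^3 + 55*o^2 - 75*o) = (o - 3)*(o + 3)*(o^3 - 10*o^2 + 25*o) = o*(o - 3)*(o + 3)*(o^2 - 10*o + 25) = o*(o - 5)*(o - 3)*(o + 3)*(o - 5)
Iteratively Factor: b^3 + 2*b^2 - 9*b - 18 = (b - 3)*(b^2 + 5*b + 6) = (b - 3)*(b + 2)*(b + 3)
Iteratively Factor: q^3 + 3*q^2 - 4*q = (q + 4)*(q^2 - q) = (q - 1)*(q + 4)*(q)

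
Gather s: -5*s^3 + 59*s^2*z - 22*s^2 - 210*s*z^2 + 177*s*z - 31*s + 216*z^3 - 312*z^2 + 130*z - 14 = -5*s^3 + s^2*(59*z - 22) + s*(-210*z^2 + 177*z - 31) + 216*z^3 - 312*z^2 + 130*z - 14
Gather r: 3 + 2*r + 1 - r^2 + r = -r^2 + 3*r + 4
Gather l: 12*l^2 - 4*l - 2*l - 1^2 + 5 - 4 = 12*l^2 - 6*l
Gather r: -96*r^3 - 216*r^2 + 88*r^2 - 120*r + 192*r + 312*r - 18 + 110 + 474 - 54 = -96*r^3 - 128*r^2 + 384*r + 512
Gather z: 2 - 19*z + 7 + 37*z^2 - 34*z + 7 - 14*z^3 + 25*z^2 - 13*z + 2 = -14*z^3 + 62*z^2 - 66*z + 18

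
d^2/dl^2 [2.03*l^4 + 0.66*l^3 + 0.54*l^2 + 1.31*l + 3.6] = 24.36*l^2 + 3.96*l + 1.08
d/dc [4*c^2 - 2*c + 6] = 8*c - 2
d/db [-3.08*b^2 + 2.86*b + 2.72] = 2.86 - 6.16*b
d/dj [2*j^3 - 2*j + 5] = 6*j^2 - 2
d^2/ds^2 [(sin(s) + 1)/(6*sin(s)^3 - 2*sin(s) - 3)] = (144*sin(s)^7 + 324*sin(s)^6 - 168*sin(s)^5 - 222*sin(s)^4 + 138*sin(s)^3 - 146*sin(s)^2 - 105*sin(s) + 4)/(-6*sin(s)^3 + 2*sin(s) + 3)^3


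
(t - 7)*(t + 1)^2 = t^3 - 5*t^2 - 13*t - 7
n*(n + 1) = n^2 + n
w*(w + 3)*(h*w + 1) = h*w^3 + 3*h*w^2 + w^2 + 3*w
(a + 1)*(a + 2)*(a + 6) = a^3 + 9*a^2 + 20*a + 12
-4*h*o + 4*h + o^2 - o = (-4*h + o)*(o - 1)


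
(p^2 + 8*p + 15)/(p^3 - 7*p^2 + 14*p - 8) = (p^2 + 8*p + 15)/(p^3 - 7*p^2 + 14*p - 8)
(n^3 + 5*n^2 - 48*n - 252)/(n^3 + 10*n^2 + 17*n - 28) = (n^3 + 5*n^2 - 48*n - 252)/(n^3 + 10*n^2 + 17*n - 28)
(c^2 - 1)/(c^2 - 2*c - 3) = (c - 1)/(c - 3)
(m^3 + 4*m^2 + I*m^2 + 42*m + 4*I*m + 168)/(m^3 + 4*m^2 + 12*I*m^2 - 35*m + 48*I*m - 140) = (m - 6*I)/(m + 5*I)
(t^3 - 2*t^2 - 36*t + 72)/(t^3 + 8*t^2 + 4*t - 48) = (t - 6)/(t + 4)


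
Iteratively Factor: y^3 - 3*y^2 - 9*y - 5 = (y + 1)*(y^2 - 4*y - 5) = (y + 1)^2*(y - 5)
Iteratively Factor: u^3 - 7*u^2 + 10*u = (u - 2)*(u^2 - 5*u) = u*(u - 2)*(u - 5)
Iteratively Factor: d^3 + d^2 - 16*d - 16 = (d + 4)*(d^2 - 3*d - 4) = (d - 4)*(d + 4)*(d + 1)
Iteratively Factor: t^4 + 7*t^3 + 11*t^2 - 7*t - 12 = (t + 3)*(t^3 + 4*t^2 - t - 4) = (t - 1)*(t + 3)*(t^2 + 5*t + 4) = (t - 1)*(t + 3)*(t + 4)*(t + 1)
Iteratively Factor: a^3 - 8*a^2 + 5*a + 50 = (a - 5)*(a^2 - 3*a - 10) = (a - 5)^2*(a + 2)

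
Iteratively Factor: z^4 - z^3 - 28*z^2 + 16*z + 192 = (z + 4)*(z^3 - 5*z^2 - 8*z + 48) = (z - 4)*(z + 4)*(z^2 - z - 12) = (z - 4)*(z + 3)*(z + 4)*(z - 4)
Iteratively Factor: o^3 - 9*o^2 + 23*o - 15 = (o - 3)*(o^2 - 6*o + 5) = (o - 3)*(o - 1)*(o - 5)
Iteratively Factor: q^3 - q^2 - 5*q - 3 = (q - 3)*(q^2 + 2*q + 1) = (q - 3)*(q + 1)*(q + 1)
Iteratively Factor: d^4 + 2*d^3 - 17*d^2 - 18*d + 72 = (d - 2)*(d^3 + 4*d^2 - 9*d - 36) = (d - 2)*(d + 3)*(d^2 + d - 12) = (d - 2)*(d + 3)*(d + 4)*(d - 3)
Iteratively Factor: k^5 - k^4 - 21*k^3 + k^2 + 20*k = (k - 5)*(k^4 + 4*k^3 - k^2 - 4*k) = (k - 5)*(k - 1)*(k^3 + 5*k^2 + 4*k) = (k - 5)*(k - 1)*(k + 1)*(k^2 + 4*k) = k*(k - 5)*(k - 1)*(k + 1)*(k + 4)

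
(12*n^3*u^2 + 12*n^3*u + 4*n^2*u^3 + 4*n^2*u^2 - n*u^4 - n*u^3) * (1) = 12*n^3*u^2 + 12*n^3*u + 4*n^2*u^3 + 4*n^2*u^2 - n*u^4 - n*u^3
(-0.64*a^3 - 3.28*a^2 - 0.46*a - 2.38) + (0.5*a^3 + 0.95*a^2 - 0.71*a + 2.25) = -0.14*a^3 - 2.33*a^2 - 1.17*a - 0.13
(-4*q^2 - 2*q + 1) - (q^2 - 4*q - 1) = -5*q^2 + 2*q + 2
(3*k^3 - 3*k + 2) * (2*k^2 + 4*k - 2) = 6*k^5 + 12*k^4 - 12*k^3 - 8*k^2 + 14*k - 4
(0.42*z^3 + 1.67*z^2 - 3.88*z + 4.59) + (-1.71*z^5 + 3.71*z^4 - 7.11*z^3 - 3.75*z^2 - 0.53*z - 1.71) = -1.71*z^5 + 3.71*z^4 - 6.69*z^3 - 2.08*z^2 - 4.41*z + 2.88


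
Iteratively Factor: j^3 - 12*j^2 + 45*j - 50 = (j - 2)*(j^2 - 10*j + 25) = (j - 5)*(j - 2)*(j - 5)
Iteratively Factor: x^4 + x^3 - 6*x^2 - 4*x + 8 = (x - 2)*(x^3 + 3*x^2 - 4) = (x - 2)*(x + 2)*(x^2 + x - 2) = (x - 2)*(x - 1)*(x + 2)*(x + 2)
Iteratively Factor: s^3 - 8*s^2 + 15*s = (s)*(s^2 - 8*s + 15) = s*(s - 5)*(s - 3)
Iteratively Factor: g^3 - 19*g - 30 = (g + 2)*(g^2 - 2*g - 15) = (g + 2)*(g + 3)*(g - 5)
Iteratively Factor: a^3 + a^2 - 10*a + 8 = (a - 1)*(a^2 + 2*a - 8) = (a - 1)*(a + 4)*(a - 2)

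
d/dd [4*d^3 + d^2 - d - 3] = 12*d^2 + 2*d - 1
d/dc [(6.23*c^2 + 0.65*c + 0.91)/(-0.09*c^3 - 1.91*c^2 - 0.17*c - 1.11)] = (0.5607*c^4 + 0.117000000000001*c^3 + 0.4281*c^2 - 10.3544*c - 0.5668)/(0.0081*c^6 + 0.3438*c^5 + 3.6787*c^4 + 0.8492*c^3 + 4.2691*c^2 + 0.3774*c + 1.2321)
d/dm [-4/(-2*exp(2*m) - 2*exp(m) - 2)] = (-4*exp(m) - 2)*exp(m)/(exp(2*m) + exp(m) + 1)^2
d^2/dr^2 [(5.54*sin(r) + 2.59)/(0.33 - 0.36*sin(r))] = 21.4334705075446*(0.993816*sin(r)^2 + 0.910998*sin(r) - 1.987632)/(1.0*sin(r) - 0.916666666666667)^3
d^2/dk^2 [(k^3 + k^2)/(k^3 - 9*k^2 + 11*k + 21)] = 2*(10*k^3 - 63*k^2 + 441)/(k^6 - 30*k^5 + 363*k^4 - 2260*k^3 + 7623*k^2 - 13230*k + 9261)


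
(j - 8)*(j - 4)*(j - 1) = j^3 - 13*j^2 + 44*j - 32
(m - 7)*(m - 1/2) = m^2 - 15*m/2 + 7/2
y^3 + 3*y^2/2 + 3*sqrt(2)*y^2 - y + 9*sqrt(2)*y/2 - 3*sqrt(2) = (y - 1/2)*(y + 2)*(y + 3*sqrt(2))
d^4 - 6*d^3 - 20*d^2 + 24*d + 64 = (d - 8)*(d - 2)*(d + 2)^2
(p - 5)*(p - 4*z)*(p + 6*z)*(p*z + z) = p^4*z + 2*p^3*z^2 - 4*p^3*z - 24*p^2*z^3 - 8*p^2*z^2 - 5*p^2*z + 96*p*z^3 - 10*p*z^2 + 120*z^3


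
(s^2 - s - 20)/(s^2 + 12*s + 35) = (s^2 - s - 20)/(s^2 + 12*s + 35)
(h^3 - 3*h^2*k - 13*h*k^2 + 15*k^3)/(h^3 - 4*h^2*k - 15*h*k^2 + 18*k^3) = (h - 5*k)/(h - 6*k)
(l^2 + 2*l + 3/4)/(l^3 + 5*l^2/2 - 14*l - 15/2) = (l + 3/2)/(l^2 + 2*l - 15)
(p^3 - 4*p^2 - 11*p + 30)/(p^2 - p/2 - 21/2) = 2*(p^2 - 7*p + 10)/(2*p - 7)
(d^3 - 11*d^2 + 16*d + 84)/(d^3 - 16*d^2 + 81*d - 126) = (d + 2)/(d - 3)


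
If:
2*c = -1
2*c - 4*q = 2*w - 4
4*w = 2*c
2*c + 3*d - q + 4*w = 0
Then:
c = -1/2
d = 23/24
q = 7/8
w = -1/4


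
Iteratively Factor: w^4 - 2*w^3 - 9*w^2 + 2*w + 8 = (w + 1)*(w^3 - 3*w^2 - 6*w + 8) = (w + 1)*(w + 2)*(w^2 - 5*w + 4) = (w - 1)*(w + 1)*(w + 2)*(w - 4)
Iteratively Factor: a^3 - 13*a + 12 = (a + 4)*(a^2 - 4*a + 3) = (a - 1)*(a + 4)*(a - 3)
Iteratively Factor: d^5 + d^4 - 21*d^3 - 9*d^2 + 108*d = (d + 4)*(d^4 - 3*d^3 - 9*d^2 + 27*d) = (d - 3)*(d + 4)*(d^3 - 9*d) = d*(d - 3)*(d + 4)*(d^2 - 9) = d*(d - 3)^2*(d + 4)*(d + 3)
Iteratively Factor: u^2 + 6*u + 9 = (u + 3)*(u + 3)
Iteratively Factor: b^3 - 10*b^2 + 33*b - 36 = (b - 3)*(b^2 - 7*b + 12) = (b - 3)^2*(b - 4)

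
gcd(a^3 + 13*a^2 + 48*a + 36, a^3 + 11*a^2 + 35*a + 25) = a + 1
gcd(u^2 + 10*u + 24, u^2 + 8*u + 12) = u + 6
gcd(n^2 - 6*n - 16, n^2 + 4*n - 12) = 1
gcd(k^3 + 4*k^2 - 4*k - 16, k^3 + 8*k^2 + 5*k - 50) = k - 2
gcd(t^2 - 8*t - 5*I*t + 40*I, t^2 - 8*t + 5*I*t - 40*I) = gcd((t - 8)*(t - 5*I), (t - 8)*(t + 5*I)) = t - 8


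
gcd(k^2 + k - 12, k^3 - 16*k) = k + 4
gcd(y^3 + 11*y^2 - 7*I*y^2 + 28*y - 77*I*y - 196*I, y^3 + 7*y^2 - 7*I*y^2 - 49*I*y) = y^2 + y*(7 - 7*I) - 49*I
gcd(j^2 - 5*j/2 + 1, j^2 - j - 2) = j - 2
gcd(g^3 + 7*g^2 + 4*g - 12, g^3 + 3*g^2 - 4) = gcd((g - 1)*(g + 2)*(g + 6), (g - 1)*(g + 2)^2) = g^2 + g - 2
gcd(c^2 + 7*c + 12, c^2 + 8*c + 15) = c + 3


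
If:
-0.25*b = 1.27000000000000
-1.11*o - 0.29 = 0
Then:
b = -5.08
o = -0.26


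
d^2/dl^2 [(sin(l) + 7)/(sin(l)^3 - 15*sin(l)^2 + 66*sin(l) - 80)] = (-4*sin(l)^7 - 18*sin(l)^6 + 1200*sin(l)^5 - 9260*sin(l)^4 + 21588*sin(l)^3 + 11010*sin(l)^2 - 88780*sin(l) + 54744)/(sin(l)^3 - 15*sin(l)^2 + 66*sin(l) - 80)^3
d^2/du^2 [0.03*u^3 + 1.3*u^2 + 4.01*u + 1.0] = 0.18*u + 2.6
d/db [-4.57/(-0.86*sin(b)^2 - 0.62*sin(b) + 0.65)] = -(7.8604*sin(b) + 2.8334)*cos(b)/(0.86*sin(b)^2 + 0.62*sin(b) - 0.65)^2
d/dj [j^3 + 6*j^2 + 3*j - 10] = 3*j^2 + 12*j + 3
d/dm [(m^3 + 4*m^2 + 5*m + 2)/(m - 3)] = (2*m^3 - 5*m^2 - 24*m - 17)/(m^2 - 6*m + 9)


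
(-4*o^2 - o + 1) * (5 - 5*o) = 20*o^3 - 15*o^2 - 10*o + 5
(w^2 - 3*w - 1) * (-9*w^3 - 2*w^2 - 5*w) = -9*w^5 + 25*w^4 + 10*w^3 + 17*w^2 + 5*w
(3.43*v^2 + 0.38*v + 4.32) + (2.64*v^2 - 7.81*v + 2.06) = 6.07*v^2 - 7.43*v + 6.38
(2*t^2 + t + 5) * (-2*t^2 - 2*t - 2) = -4*t^4 - 6*t^3 - 16*t^2 - 12*t - 10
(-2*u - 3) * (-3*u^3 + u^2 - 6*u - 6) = 6*u^4 + 7*u^3 + 9*u^2 + 30*u + 18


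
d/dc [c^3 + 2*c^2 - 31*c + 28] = 3*c^2 + 4*c - 31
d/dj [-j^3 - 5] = -3*j^2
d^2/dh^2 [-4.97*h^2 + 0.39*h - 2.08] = -9.94000000000000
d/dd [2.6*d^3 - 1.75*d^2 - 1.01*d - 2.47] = 7.8*d^2 - 3.5*d - 1.01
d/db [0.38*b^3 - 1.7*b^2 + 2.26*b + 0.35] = 1.14*b^2 - 3.4*b + 2.26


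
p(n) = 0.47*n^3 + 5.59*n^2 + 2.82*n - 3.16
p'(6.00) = 120.66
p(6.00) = 316.52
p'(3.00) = 49.05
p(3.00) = 68.30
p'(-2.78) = -17.36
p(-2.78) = 22.10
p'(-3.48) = -19.01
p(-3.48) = 34.92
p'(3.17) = 52.43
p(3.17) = 76.92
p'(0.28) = 6.06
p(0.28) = -1.92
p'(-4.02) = -19.34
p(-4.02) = 45.31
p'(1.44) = 21.84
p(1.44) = 13.90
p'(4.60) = 84.08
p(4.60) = 173.84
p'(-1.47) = -10.57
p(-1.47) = 3.28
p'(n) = 1.41*n^2 + 11.18*n + 2.82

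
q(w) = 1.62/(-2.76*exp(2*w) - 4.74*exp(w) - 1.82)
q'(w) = 1.62*(5.52*exp(2*w) + 4.74*exp(w))/(-2.76*exp(2*w) - 4.74*exp(w) - 1.82)^2 = (8.9424*exp(w) + 7.6788)*exp(w)/(2.76*exp(2*w) + 4.74*exp(w) + 1.82)^2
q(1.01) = -0.05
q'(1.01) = 0.07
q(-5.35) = -0.88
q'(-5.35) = 0.01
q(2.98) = -0.00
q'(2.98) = 0.00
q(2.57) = -0.00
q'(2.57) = 0.01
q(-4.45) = -0.86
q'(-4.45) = 0.03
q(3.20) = -0.00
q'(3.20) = 0.00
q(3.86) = -0.00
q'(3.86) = 0.00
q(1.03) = -0.04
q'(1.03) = 0.07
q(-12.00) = -0.89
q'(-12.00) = 0.00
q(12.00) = 0.00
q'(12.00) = 0.00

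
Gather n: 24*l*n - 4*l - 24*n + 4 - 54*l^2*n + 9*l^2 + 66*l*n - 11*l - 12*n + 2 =9*l^2 - 15*l + n*(-54*l^2 + 90*l - 36) + 6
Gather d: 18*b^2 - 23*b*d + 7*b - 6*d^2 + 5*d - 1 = 18*b^2 + 7*b - 6*d^2 + d*(5 - 23*b) - 1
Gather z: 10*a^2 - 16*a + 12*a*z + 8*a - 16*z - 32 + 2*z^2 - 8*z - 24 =10*a^2 - 8*a + 2*z^2 + z*(12*a - 24) - 56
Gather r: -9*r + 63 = 63 - 9*r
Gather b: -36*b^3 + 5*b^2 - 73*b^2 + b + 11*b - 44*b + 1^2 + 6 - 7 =-36*b^3 - 68*b^2 - 32*b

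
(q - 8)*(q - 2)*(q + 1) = q^3 - 9*q^2 + 6*q + 16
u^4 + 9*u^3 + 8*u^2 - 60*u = u*(u - 2)*(u + 5)*(u + 6)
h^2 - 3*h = h*(h - 3)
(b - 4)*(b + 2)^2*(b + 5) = b^4 + 5*b^3 - 12*b^2 - 76*b - 80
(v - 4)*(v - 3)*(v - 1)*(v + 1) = v^4 - 7*v^3 + 11*v^2 + 7*v - 12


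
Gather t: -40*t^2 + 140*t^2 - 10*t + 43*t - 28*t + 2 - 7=100*t^2 + 5*t - 5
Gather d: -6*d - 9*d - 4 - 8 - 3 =-15*d - 15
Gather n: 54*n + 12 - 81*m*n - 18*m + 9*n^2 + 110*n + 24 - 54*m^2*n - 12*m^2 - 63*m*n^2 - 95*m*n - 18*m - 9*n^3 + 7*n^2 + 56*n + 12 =-12*m^2 - 36*m - 9*n^3 + n^2*(16 - 63*m) + n*(-54*m^2 - 176*m + 220) + 48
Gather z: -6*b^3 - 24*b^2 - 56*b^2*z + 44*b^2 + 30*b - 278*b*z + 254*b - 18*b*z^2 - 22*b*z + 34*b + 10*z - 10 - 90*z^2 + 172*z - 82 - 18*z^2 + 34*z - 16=-6*b^3 + 20*b^2 + 318*b + z^2*(-18*b - 108) + z*(-56*b^2 - 300*b + 216) - 108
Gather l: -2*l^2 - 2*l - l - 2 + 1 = -2*l^2 - 3*l - 1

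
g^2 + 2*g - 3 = (g - 1)*(g + 3)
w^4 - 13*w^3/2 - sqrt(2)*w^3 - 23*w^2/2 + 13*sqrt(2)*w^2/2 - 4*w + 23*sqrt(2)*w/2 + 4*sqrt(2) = (w - 8)*(w + 1/2)*(w + 1)*(w - sqrt(2))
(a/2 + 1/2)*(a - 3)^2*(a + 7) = a^4/2 + a^3 - 16*a^2 + 15*a + 63/2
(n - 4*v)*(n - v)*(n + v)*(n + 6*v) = n^4 + 2*n^3*v - 25*n^2*v^2 - 2*n*v^3 + 24*v^4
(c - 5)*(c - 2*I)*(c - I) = c^3 - 5*c^2 - 3*I*c^2 - 2*c + 15*I*c + 10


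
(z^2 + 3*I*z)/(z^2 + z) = (z + 3*I)/(z + 1)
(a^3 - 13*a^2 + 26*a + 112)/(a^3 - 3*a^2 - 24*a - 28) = (a - 8)/(a + 2)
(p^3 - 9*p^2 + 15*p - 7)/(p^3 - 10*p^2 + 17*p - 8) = (p - 7)/(p - 8)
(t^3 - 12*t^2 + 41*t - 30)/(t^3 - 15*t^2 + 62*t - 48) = (t - 5)/(t - 8)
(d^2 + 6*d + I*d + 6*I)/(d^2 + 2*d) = (d^2 + d*(6 + I) + 6*I)/(d*(d + 2))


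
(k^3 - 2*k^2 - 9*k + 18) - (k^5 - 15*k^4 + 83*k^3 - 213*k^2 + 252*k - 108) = -k^5 + 15*k^4 - 82*k^3 + 211*k^2 - 261*k + 126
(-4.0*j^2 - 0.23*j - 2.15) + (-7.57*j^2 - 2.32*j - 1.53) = -11.57*j^2 - 2.55*j - 3.68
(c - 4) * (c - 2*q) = c^2 - 2*c*q - 4*c + 8*q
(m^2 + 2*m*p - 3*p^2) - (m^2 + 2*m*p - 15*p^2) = 12*p^2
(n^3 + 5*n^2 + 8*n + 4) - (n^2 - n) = n^3 + 4*n^2 + 9*n + 4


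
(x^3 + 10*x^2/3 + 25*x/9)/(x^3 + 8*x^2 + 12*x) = (9*x^2 + 30*x + 25)/(9*(x^2 + 8*x + 12))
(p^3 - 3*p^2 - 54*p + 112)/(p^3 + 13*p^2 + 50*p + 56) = (p^2 - 10*p + 16)/(p^2 + 6*p + 8)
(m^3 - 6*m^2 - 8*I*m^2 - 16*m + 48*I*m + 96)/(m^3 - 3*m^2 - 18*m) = (m^2 - 8*I*m - 16)/(m*(m + 3))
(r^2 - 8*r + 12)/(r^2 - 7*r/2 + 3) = 2*(r - 6)/(2*r - 3)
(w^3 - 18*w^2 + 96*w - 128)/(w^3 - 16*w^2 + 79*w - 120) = (w^2 - 10*w + 16)/(w^2 - 8*w + 15)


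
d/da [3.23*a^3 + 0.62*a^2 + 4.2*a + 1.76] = 9.69*a^2 + 1.24*a + 4.2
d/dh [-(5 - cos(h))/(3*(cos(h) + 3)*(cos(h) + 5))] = (cos(h)^2 - 10*cos(h) - 55)*sin(h)/(3*(cos(h) + 3)^2*(cos(h) + 5)^2)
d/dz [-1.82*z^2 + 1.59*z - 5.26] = 1.59 - 3.64*z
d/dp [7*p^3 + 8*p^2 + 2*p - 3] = 21*p^2 + 16*p + 2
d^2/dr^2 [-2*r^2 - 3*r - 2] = -4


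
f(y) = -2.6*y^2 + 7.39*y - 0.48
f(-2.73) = -40.03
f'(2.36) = -4.88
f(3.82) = -10.19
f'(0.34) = 5.62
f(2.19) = 3.23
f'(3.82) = -12.47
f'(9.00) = -39.41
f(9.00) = -144.57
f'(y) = 7.39 - 5.2*y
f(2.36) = 2.48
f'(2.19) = -4.00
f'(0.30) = 5.83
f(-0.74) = -7.37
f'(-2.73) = 21.59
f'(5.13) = -19.29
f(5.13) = -30.99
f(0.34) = 1.73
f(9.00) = -144.57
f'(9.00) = -39.41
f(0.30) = 1.50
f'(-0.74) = 11.24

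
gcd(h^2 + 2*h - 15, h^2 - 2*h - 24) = 1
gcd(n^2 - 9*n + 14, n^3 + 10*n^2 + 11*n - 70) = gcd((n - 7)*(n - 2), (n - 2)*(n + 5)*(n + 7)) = n - 2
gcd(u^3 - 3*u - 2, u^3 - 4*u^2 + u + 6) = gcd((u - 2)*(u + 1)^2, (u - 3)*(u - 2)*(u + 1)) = u^2 - u - 2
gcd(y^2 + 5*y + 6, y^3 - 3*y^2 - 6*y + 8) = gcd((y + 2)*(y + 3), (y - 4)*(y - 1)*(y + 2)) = y + 2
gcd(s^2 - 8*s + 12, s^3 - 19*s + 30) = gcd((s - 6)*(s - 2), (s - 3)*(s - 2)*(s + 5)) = s - 2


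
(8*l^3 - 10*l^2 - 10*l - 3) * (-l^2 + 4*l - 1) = -8*l^5 + 42*l^4 - 38*l^3 - 27*l^2 - 2*l + 3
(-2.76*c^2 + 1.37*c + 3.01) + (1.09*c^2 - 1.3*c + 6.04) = -1.67*c^2 + 0.0700000000000001*c + 9.05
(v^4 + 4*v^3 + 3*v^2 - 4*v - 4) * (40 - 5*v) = -5*v^5 + 20*v^4 + 145*v^3 + 140*v^2 - 140*v - 160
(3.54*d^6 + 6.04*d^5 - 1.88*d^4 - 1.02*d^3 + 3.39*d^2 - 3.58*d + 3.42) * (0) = 0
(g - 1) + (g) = 2*g - 1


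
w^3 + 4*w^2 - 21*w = w*(w - 3)*(w + 7)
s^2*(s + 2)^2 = s^4 + 4*s^3 + 4*s^2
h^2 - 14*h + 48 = (h - 8)*(h - 6)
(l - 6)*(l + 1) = l^2 - 5*l - 6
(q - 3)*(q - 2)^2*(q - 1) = q^4 - 8*q^3 + 23*q^2 - 28*q + 12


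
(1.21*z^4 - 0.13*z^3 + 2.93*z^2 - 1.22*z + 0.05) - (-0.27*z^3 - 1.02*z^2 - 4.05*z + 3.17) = 1.21*z^4 + 0.14*z^3 + 3.95*z^2 + 2.83*z - 3.12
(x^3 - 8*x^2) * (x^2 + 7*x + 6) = x^5 - x^4 - 50*x^3 - 48*x^2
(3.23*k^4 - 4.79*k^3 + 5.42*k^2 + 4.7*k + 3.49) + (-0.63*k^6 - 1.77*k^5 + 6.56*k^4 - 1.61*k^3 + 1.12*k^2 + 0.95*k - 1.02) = -0.63*k^6 - 1.77*k^5 + 9.79*k^4 - 6.4*k^3 + 6.54*k^2 + 5.65*k + 2.47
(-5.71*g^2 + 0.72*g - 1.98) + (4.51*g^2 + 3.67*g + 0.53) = -1.2*g^2 + 4.39*g - 1.45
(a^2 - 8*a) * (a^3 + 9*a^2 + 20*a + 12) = a^5 + a^4 - 52*a^3 - 148*a^2 - 96*a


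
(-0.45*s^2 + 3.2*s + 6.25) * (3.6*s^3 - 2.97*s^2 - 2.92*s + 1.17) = -1.62*s^5 + 12.8565*s^4 + 14.31*s^3 - 28.433*s^2 - 14.506*s + 7.3125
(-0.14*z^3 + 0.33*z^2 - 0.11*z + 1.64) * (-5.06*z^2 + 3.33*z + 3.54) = 0.7084*z^5 - 2.136*z^4 + 1.1599*z^3 - 7.4965*z^2 + 5.0718*z + 5.8056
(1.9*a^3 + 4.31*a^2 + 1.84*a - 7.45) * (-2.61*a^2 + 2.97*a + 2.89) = -4.959*a^5 - 5.6061*a^4 + 13.4893*a^3 + 37.3652*a^2 - 16.8089*a - 21.5305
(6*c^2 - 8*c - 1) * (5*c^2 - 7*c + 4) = 30*c^4 - 82*c^3 + 75*c^2 - 25*c - 4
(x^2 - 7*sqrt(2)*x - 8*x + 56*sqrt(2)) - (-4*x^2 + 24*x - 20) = 5*x^2 - 32*x - 7*sqrt(2)*x + 20 + 56*sqrt(2)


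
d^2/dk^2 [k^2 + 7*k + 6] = 2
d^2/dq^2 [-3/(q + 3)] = -6/(q + 3)^3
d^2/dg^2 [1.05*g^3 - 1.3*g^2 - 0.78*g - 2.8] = 6.3*g - 2.6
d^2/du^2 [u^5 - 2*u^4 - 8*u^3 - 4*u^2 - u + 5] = 20*u^3 - 24*u^2 - 48*u - 8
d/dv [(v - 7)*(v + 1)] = 2*v - 6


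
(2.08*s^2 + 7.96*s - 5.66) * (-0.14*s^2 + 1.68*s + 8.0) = -0.2912*s^4 + 2.38*s^3 + 30.8052*s^2 + 54.1712*s - 45.28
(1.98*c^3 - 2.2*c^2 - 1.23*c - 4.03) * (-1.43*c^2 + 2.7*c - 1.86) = -2.8314*c^5 + 8.492*c^4 - 7.8639*c^3 + 6.5339*c^2 - 8.5932*c + 7.4958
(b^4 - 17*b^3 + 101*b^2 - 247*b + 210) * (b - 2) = b^5 - 19*b^4 + 135*b^3 - 449*b^2 + 704*b - 420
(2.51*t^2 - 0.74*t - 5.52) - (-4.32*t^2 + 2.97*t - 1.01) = 6.83*t^2 - 3.71*t - 4.51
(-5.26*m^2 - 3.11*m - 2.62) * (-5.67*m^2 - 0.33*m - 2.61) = 29.8242*m^4 + 19.3695*m^3 + 29.6103*m^2 + 8.9817*m + 6.8382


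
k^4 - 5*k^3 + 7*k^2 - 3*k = k*(k - 3)*(k - 1)^2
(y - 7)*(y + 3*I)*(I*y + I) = I*y^3 - 3*y^2 - 6*I*y^2 + 18*y - 7*I*y + 21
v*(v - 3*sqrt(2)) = v^2 - 3*sqrt(2)*v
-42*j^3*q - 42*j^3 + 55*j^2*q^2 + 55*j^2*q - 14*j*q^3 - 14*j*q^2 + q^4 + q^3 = (-7*j + q)*(-6*j + q)*(-j + q)*(q + 1)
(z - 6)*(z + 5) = z^2 - z - 30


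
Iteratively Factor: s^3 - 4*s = (s + 2)*(s^2 - 2*s) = (s - 2)*(s + 2)*(s)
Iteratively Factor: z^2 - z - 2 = (z - 2)*(z + 1)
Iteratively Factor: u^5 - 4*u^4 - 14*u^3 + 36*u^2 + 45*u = (u + 1)*(u^4 - 5*u^3 - 9*u^2 + 45*u) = (u + 1)*(u + 3)*(u^3 - 8*u^2 + 15*u) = (u - 5)*(u + 1)*(u + 3)*(u^2 - 3*u) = u*(u - 5)*(u + 1)*(u + 3)*(u - 3)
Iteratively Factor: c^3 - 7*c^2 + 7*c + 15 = (c - 5)*(c^2 - 2*c - 3) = (c - 5)*(c - 3)*(c + 1)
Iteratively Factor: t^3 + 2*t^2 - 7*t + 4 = (t - 1)*(t^2 + 3*t - 4) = (t - 1)^2*(t + 4)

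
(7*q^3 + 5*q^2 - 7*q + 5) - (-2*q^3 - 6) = 9*q^3 + 5*q^2 - 7*q + 11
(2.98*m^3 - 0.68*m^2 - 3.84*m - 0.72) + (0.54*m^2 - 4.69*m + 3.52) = 2.98*m^3 - 0.14*m^2 - 8.53*m + 2.8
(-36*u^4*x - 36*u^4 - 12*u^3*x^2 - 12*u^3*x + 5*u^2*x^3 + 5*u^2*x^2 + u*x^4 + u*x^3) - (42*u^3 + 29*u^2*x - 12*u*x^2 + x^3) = -36*u^4*x - 36*u^4 - 12*u^3*x^2 - 12*u^3*x - 42*u^3 + 5*u^2*x^3 + 5*u^2*x^2 - 29*u^2*x + u*x^4 + u*x^3 + 12*u*x^2 - x^3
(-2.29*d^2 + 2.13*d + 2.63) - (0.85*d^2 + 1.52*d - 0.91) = -3.14*d^2 + 0.61*d + 3.54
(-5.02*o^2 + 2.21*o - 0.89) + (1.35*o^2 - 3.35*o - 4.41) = -3.67*o^2 - 1.14*o - 5.3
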